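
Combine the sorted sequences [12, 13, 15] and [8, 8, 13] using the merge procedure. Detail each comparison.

Merging process:

Compare 12 vs 8: take 8 from right. Merged: [8]
Compare 12 vs 8: take 8 from right. Merged: [8, 8]
Compare 12 vs 13: take 12 from left. Merged: [8, 8, 12]
Compare 13 vs 13: take 13 from left. Merged: [8, 8, 12, 13]
Compare 15 vs 13: take 13 from right. Merged: [8, 8, 12, 13, 13]
Append remaining from left: [15]. Merged: [8, 8, 12, 13, 13, 15]

Final merged array: [8, 8, 12, 13, 13, 15]
Total comparisons: 5

The merged array is [8, 8, 12, 13, 13, 15], requiring 5 comparisons. The merge step runs in O(n) time where n is the total number of elements.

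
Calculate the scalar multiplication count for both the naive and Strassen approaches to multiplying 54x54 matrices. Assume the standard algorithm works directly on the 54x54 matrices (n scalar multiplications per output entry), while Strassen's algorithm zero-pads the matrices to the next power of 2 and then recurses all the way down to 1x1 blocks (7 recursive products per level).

Matrix multiplication for 54x54 matrices:

Strassen's algorithm requires power-of-2 dimensions. Pad 54x54 to 64x64 (next power of 2).

Standard algorithm: 54^3 = 157464 multiplications
Strassen's algorithm: 7^(log2(64)) = 7^6 = 117649 multiplications
Savings: 157464 - 117649 = 39815 multiplications

Standard: 157464 multiplications (54^3). Strassen: 117649 multiplications (7^6, after padding to 64x64). Strassen reduces 8 recursive multiplications to 7 at each level.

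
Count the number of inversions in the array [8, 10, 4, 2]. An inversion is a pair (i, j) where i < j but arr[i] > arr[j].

Finding inversions in [8, 10, 4, 2]:

(0, 2): arr[0]=8 > arr[2]=4
(0, 3): arr[0]=8 > arr[3]=2
(1, 2): arr[1]=10 > arr[2]=4
(1, 3): arr[1]=10 > arr[3]=2
(2, 3): arr[2]=4 > arr[3]=2

Total inversions: 5

The array has 5 inversion(s): (0,2), (0,3), (1,2), (1,3), (2,3). Each pair (i,j) satisfies i < j and arr[i] > arr[j].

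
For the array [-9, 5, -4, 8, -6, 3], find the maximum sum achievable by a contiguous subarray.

Using Kadane's algorithm on [-9, 5, -4, 8, -6, 3]:

Scanning through the array:
Position 1 (value 5): max_ending_here = 5, max_so_far = 5
Position 2 (value -4): max_ending_here = 1, max_so_far = 5
Position 3 (value 8): max_ending_here = 9, max_so_far = 9
Position 4 (value -6): max_ending_here = 3, max_so_far = 9
Position 5 (value 3): max_ending_here = 6, max_so_far = 9

Maximum subarray: [5, -4, 8]
Maximum sum: 9

The maximum subarray is [5, -4, 8] with sum 9. This subarray runs from index 1 to index 3.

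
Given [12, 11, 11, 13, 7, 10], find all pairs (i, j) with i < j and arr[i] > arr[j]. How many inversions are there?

Finding inversions in [12, 11, 11, 13, 7, 10]:

(0, 1): arr[0]=12 > arr[1]=11
(0, 2): arr[0]=12 > arr[2]=11
(0, 4): arr[0]=12 > arr[4]=7
(0, 5): arr[0]=12 > arr[5]=10
(1, 4): arr[1]=11 > arr[4]=7
(1, 5): arr[1]=11 > arr[5]=10
(2, 4): arr[2]=11 > arr[4]=7
(2, 5): arr[2]=11 > arr[5]=10
(3, 4): arr[3]=13 > arr[4]=7
(3, 5): arr[3]=13 > arr[5]=10

Total inversions: 10

The array has 10 inversion(s): (0,1), (0,2), (0,4), (0,5), (1,4), (1,5), (2,4), (2,5), (3,4), (3,5). Each pair (i,j) satisfies i < j and arr[i] > arr[j].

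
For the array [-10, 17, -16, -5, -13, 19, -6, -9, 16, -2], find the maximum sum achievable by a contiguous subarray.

Using Kadane's algorithm on [-10, 17, -16, -5, -13, 19, -6, -9, 16, -2]:

Scanning through the array:
Position 1 (value 17): max_ending_here = 17, max_so_far = 17
Position 2 (value -16): max_ending_here = 1, max_so_far = 17
Position 3 (value -5): max_ending_here = -4, max_so_far = 17
Position 4 (value -13): max_ending_here = -13, max_so_far = 17
Position 5 (value 19): max_ending_here = 19, max_so_far = 19
Position 6 (value -6): max_ending_here = 13, max_so_far = 19
Position 7 (value -9): max_ending_here = 4, max_so_far = 19
Position 8 (value 16): max_ending_here = 20, max_so_far = 20
Position 9 (value -2): max_ending_here = 18, max_so_far = 20

Maximum subarray: [19, -6, -9, 16]
Maximum sum: 20

The maximum subarray is [19, -6, -9, 16] with sum 20. This subarray runs from index 5 to index 8.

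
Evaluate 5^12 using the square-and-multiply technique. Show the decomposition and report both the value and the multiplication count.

Computing 5^12 by squaring (build up from 5^1; each line after the first costs one multiplication):

5^1 = 5
5^2 = (5^1)^2 = 5^2 = 25
5^3 = 5 * 5^2 = 5 * 25 = 125
5^6 = (5^3)^2 = 125^2 = 15625
5^12 = (5^6)^2 = 15625^2 = 244140625

Result: 244140625
Multiplications needed: 4 (4 lines after 5^1)

5^12 = 244140625. Using exponentiation by squaring, this requires 4 multiplications. The key idea: if the exponent is even, square the half-power; if odd, multiply by the base once.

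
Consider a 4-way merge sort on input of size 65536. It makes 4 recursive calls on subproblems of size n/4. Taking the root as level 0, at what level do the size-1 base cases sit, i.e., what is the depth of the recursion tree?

For divide and conquer with division factor 4:

Problem sizes at each level:
Level 0: 65536
Level 1: 16384
Level 2: 4096
Level 3: 1024
Level 4: 256
Level 5: 64
Level 6: 16
Level 7: 4
Level 8: 1

The root is level 0 and the size-1 base case is level 8 (the tree spans levels 0 through 8, i.e. 9 levels counting the root), so the depth is the number of divisions: log_4(65536) = 8

The recursion tree depth is log_4(65536) = 8. At each level, the problem size is divided by 4, so it takes 8 divisions to reduce to a base case of size 1. The algorithm makes 4 recursive calls at each level.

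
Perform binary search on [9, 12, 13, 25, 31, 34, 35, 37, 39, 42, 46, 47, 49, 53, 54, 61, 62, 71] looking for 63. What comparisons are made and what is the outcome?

Binary search for 63 in [9, 12, 13, 25, 31, 34, 35, 37, 39, 42, 46, 47, 49, 53, 54, 61, 62, 71]:

lo=0, hi=17, mid=8, arr[mid]=39 -> 39 < 63, search right half
lo=9, hi=17, mid=13, arr[mid]=53 -> 53 < 63, search right half
lo=14, hi=17, mid=15, arr[mid]=61 -> 61 < 63, search right half
lo=16, hi=17, mid=16, arr[mid]=62 -> 62 < 63, search right half
lo=17, hi=17, mid=17, arr[mid]=71 -> 71 > 63, search left half
lo=17 > hi=16, target 63 not found

Binary search determines that 63 is not in the array after 5 comparisons. The search space was exhausted without finding the target.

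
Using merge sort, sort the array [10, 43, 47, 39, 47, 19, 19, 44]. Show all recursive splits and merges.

Merge sort trace:

Split: [10, 43, 47, 39, 47, 19, 19, 44] -> [10, 43, 47, 39] and [47, 19, 19, 44]
  Split: [10, 43, 47, 39] -> [10, 43] and [47, 39]
    Split: [10, 43] -> [10] and [43]
    Merge: [10] + [43] -> [10, 43]
    Split: [47, 39] -> [47] and [39]
    Merge: [47] + [39] -> [39, 47]
  Merge: [10, 43] + [39, 47] -> [10, 39, 43, 47]
  Split: [47, 19, 19, 44] -> [47, 19] and [19, 44]
    Split: [47, 19] -> [47] and [19]
    Merge: [47] + [19] -> [19, 47]
    Split: [19, 44] -> [19] and [44]
    Merge: [19] + [44] -> [19, 44]
  Merge: [19, 47] + [19, 44] -> [19, 19, 44, 47]
Merge: [10, 39, 43, 47] + [19, 19, 44, 47] -> [10, 19, 19, 39, 43, 44, 47, 47]

Final sorted array: [10, 19, 19, 39, 43, 44, 47, 47]

The merge sort proceeds by recursively splitting the array and merging sorted halves.
After all merges, the sorted array is [10, 19, 19, 39, 43, 44, 47, 47].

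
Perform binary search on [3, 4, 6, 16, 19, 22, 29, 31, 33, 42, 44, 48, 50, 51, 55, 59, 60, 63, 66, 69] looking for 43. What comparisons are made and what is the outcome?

Binary search for 43 in [3, 4, 6, 16, 19, 22, 29, 31, 33, 42, 44, 48, 50, 51, 55, 59, 60, 63, 66, 69]:

lo=0, hi=19, mid=9, arr[mid]=42 -> 42 < 43, search right half
lo=10, hi=19, mid=14, arr[mid]=55 -> 55 > 43, search left half
lo=10, hi=13, mid=11, arr[mid]=48 -> 48 > 43, search left half
lo=10, hi=10, mid=10, arr[mid]=44 -> 44 > 43, search left half
lo=10 > hi=9, target 43 not found

Binary search determines that 43 is not in the array after 4 comparisons. The search space was exhausted without finding the target.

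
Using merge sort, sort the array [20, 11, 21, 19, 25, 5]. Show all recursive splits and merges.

Merge sort trace:

Split: [20, 11, 21, 19, 25, 5] -> [20, 11, 21] and [19, 25, 5]
  Split: [20, 11, 21] -> [20] and [11, 21]
    Split: [11, 21] -> [11] and [21]
    Merge: [11] + [21] -> [11, 21]
  Merge: [20] + [11, 21] -> [11, 20, 21]
  Split: [19, 25, 5] -> [19] and [25, 5]
    Split: [25, 5] -> [25] and [5]
    Merge: [25] + [5] -> [5, 25]
  Merge: [19] + [5, 25] -> [5, 19, 25]
Merge: [11, 20, 21] + [5, 19, 25] -> [5, 11, 19, 20, 21, 25]

Final sorted array: [5, 11, 19, 20, 21, 25]

The merge sort proceeds by recursively splitting the array and merging sorted halves.
After all merges, the sorted array is [5, 11, 19, 20, 21, 25].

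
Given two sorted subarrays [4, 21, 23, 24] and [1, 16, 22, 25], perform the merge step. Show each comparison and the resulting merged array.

Merging process:

Compare 4 vs 1: take 1 from right. Merged: [1]
Compare 4 vs 16: take 4 from left. Merged: [1, 4]
Compare 21 vs 16: take 16 from right. Merged: [1, 4, 16]
Compare 21 vs 22: take 21 from left. Merged: [1, 4, 16, 21]
Compare 23 vs 22: take 22 from right. Merged: [1, 4, 16, 21, 22]
Compare 23 vs 25: take 23 from left. Merged: [1, 4, 16, 21, 22, 23]
Compare 24 vs 25: take 24 from left. Merged: [1, 4, 16, 21, 22, 23, 24]
Append remaining from right: [25]. Merged: [1, 4, 16, 21, 22, 23, 24, 25]

Final merged array: [1, 4, 16, 21, 22, 23, 24, 25]
Total comparisons: 7

The merged array is [1, 4, 16, 21, 22, 23, 24, 25], requiring 7 comparisons. The merge step runs in O(n) time where n is the total number of elements.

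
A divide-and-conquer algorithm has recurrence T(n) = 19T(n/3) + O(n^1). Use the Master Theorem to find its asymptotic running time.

Master Theorem for T(n) = 19T(n/3) + O(n^1):

a = 19, b = 3, c = 1
log_b(a) = log_3(19) = 2.6801

Case 1: c = 1 < log_3(19) = 2.6801
T(n) = O(n^(log_3 19))

For T(n) = 19T(n/3) + O(n^1): log_3(19) = 2.6801. This is Case 1 of the Master Theorem (c < log_b(a), work dominated by leaves), giving O(n^(log_3 19)).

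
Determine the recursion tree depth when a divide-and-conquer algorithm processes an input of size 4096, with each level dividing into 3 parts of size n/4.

For divide and conquer with division factor 4:

Problem sizes at each level:
Level 0: 4096
Level 1: 1024
Level 2: 256
Level 3: 64
Level 4: 16
Level 5: 4
Level 6: 1

The root is level 0 and the size-1 base case is level 6 (the tree spans levels 0 through 6, i.e. 7 levels counting the root), so the depth is the number of divisions: log_4(4096) = 6

The recursion tree depth is log_4(4096) = 6. At each level, the problem size is divided by 4, so it takes 6 divisions to reduce to a base case of size 1. The algorithm makes 3 recursive calls at each level.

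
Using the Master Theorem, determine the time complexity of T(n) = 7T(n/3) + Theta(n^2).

Master Theorem for T(n) = 7T(n/3) + O(n^2):

a = 7, b = 3, c = 2
log_b(a) = log_3(7) = 1.7712

Case 3: c = 2 > log_3(7) = 1.7712
T(n) = O(n^2) = O(n^2)

For T(n) = 7T(n/3) + O(n^2): log_3(7) = 1.7712. This is Case 3 of the Master Theorem (c > log_b(a), work dominated by root), giving O(n^2).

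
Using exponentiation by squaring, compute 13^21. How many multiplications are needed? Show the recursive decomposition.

Computing 13^21 by squaring (build up from 13^1; each line after the first costs one multiplication):

13^1 = 13
13^2 = (13^1)^2 = 13^2 = 169
13^4 = (13^2)^2 = 169^2 = 28561
13^5 = 13 * 13^4 = 13 * 28561 = 371293
13^10 = (13^5)^2 = 371293^2 = 137858491849
13^20 = (13^10)^2 = 137858491849^2 = 19004963774880799438801
13^21 = 13 * 13^20 = 13 * 19004963774880799438801 = 247064529073450392704413

Result: 247064529073450392704413
Multiplications needed: 6 (6 lines after 13^1)

13^21 = 247064529073450392704413. Using exponentiation by squaring, this requires 6 multiplications. The key idea: if the exponent is even, square the half-power; if odd, multiply by the base once.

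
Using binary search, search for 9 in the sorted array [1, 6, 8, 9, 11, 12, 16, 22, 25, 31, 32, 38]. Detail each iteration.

Binary search for 9 in [1, 6, 8, 9, 11, 12, 16, 22, 25, 31, 32, 38]:

lo=0, hi=11, mid=5, arr[mid]=12 -> 12 > 9, search left half
lo=0, hi=4, mid=2, arr[mid]=8 -> 8 < 9, search right half
lo=3, hi=4, mid=3, arr[mid]=9 -> Found target at index 3!

Binary search finds 9 at index 3 after 3 comparisons. The search repeatedly halves the search space by comparing with the middle element.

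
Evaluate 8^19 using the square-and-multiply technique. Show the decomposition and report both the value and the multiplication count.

Computing 8^19 by squaring (build up from 8^1; each line after the first costs one multiplication):

8^1 = 8
8^2 = (8^1)^2 = 8^2 = 64
8^4 = (8^2)^2 = 64^2 = 4096
8^8 = (8^4)^2 = 4096^2 = 16777216
8^9 = 8 * 8^8 = 8 * 16777216 = 134217728
8^18 = (8^9)^2 = 134217728^2 = 18014398509481984
8^19 = 8 * 8^18 = 8 * 18014398509481984 = 144115188075855872

Result: 144115188075855872
Multiplications needed: 6 (6 lines after 8^1)

8^19 = 144115188075855872. Using exponentiation by squaring, this requires 6 multiplications. The key idea: if the exponent is even, square the half-power; if odd, multiply by the base once.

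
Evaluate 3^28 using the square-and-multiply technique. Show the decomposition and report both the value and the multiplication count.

Computing 3^28 by squaring (build up from 3^1; each line after the first costs one multiplication):

3^1 = 3
3^2 = (3^1)^2 = 3^2 = 9
3^3 = 3 * 3^2 = 3 * 9 = 27
3^6 = (3^3)^2 = 27^2 = 729
3^7 = 3 * 3^6 = 3 * 729 = 2187
3^14 = (3^7)^2 = 2187^2 = 4782969
3^28 = (3^14)^2 = 4782969^2 = 22876792454961

Result: 22876792454961
Multiplications needed: 6 (6 lines after 3^1)

3^28 = 22876792454961. Using exponentiation by squaring, this requires 6 multiplications. The key idea: if the exponent is even, square the half-power; if odd, multiply by the base once.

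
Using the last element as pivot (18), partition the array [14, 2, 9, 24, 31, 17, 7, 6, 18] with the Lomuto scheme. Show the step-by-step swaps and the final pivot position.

Lomuto partition with pivot = 18:

Initial array: [14, 2, 9, 24, 31, 17, 7, 6, 18]

arr[0]=14 <= 18: swap with position 0, array becomes [14, 2, 9, 24, 31, 17, 7, 6, 18]
arr[1]=2 <= 18: swap with position 1, array becomes [14, 2, 9, 24, 31, 17, 7, 6, 18]
arr[2]=9 <= 18: swap with position 2, array becomes [14, 2, 9, 24, 31, 17, 7, 6, 18]
arr[3]=24 > 18: no swap
arr[4]=31 > 18: no swap
arr[5]=17 <= 18: swap with position 3, array becomes [14, 2, 9, 17, 31, 24, 7, 6, 18]
arr[6]=7 <= 18: swap with position 4, array becomes [14, 2, 9, 17, 7, 24, 31, 6, 18]
arr[7]=6 <= 18: swap with position 5, array becomes [14, 2, 9, 17, 7, 6, 31, 24, 18]

Place pivot at position 6: [14, 2, 9, 17, 7, 6, 18, 24, 31]
Pivot position: 6

After partitioning with pivot 18, the array becomes [14, 2, 9, 17, 7, 6, 18, 24, 31]. The pivot is placed at index 6. All elements to the left of the pivot are <= 18, and all elements to the right are > 18.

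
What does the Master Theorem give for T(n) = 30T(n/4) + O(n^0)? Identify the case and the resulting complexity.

Master Theorem for T(n) = 30T(n/4) + O(n^0):

a = 30, b = 4, c = 0
log_b(a) = log_4(30) = 2.4534

Case 1: c = 0 < log_4(30) = 2.4534
T(n) = O(n^(log_4 30))

For T(n) = 30T(n/4) + O(n^0): log_4(30) = 2.4534. This is Case 1 of the Master Theorem (c < log_b(a), work dominated by leaves), giving O(n^(log_4 30)).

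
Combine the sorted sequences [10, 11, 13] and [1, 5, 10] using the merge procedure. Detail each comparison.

Merging process:

Compare 10 vs 1: take 1 from right. Merged: [1]
Compare 10 vs 5: take 5 from right. Merged: [1, 5]
Compare 10 vs 10: take 10 from left. Merged: [1, 5, 10]
Compare 11 vs 10: take 10 from right. Merged: [1, 5, 10, 10]
Append remaining from left: [11, 13]. Merged: [1, 5, 10, 10, 11, 13]

Final merged array: [1, 5, 10, 10, 11, 13]
Total comparisons: 4

The merged array is [1, 5, 10, 10, 11, 13], requiring 4 comparisons. The merge step runs in O(n) time where n is the total number of elements.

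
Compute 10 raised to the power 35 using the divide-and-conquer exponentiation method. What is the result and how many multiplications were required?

Computing 10^35 by squaring (build up from 10^1; each line after the first costs one multiplication):

10^1 = 10
10^2 = (10^1)^2 = 10^2 = 100
10^4 = (10^2)^2 = 100^2 = 10000
10^8 = (10^4)^2 = 10000^2 = 100000000
10^16 = (10^8)^2 = 100000000^2 = 10000000000000000
10^17 = 10 * 10^16 = 10 * 10000000000000000 = 100000000000000000
10^34 = (10^17)^2 = 100000000000000000^2 = 10000000000000000000000000000000000
10^35 = 10 * 10^34 = 10 * 10000000000000000000000000000000000 = 100000000000000000000000000000000000

Result: 100000000000000000000000000000000000
Multiplications needed: 7 (7 lines after 10^1)

10^35 = 100000000000000000000000000000000000. Using exponentiation by squaring, this requires 7 multiplications. The key idea: if the exponent is even, square the half-power; if odd, multiply by the base once.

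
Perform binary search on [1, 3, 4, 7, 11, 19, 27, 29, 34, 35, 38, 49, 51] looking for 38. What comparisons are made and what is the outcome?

Binary search for 38 in [1, 3, 4, 7, 11, 19, 27, 29, 34, 35, 38, 49, 51]:

lo=0, hi=12, mid=6, arr[mid]=27 -> 27 < 38, search right half
lo=7, hi=12, mid=9, arr[mid]=35 -> 35 < 38, search right half
lo=10, hi=12, mid=11, arr[mid]=49 -> 49 > 38, search left half
lo=10, hi=10, mid=10, arr[mid]=38 -> Found target at index 10!

Binary search finds 38 at index 10 after 4 comparisons. The search repeatedly halves the search space by comparing with the middle element.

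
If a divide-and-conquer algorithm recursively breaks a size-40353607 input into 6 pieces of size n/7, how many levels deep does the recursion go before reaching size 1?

For divide and conquer with division factor 7:

Problem sizes at each level:
Level 0: 40353607
Level 1: 5764801
Level 2: 823543
Level 3: 117649
Level 4: 16807
Level 5: 2401
Level 6: 343
Level 7: 49
Level 8: 7
Level 9: 1

The root is level 0 and the size-1 base case is level 9 (the tree spans levels 0 through 9, i.e. 10 levels counting the root), so the depth is the number of divisions: log_7(40353607) = 9

The recursion tree depth is log_7(40353607) = 9. At each level, the problem size is divided by 7, so it takes 9 divisions to reduce to a base case of size 1. The algorithm makes 6 recursive calls at each level.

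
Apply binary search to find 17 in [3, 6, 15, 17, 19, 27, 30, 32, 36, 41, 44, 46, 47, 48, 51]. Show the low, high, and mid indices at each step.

Binary search for 17 in [3, 6, 15, 17, 19, 27, 30, 32, 36, 41, 44, 46, 47, 48, 51]:

lo=0, hi=14, mid=7, arr[mid]=32 -> 32 > 17, search left half
lo=0, hi=6, mid=3, arr[mid]=17 -> Found target at index 3!

Binary search finds 17 at index 3 after 2 comparisons. The search repeatedly halves the search space by comparing with the middle element.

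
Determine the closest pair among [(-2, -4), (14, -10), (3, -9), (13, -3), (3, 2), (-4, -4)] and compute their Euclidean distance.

Computing all pairwise distances among 6 points:

d((-2, -4), (14, -10)) = 17.088
d((-2, -4), (3, -9)) = 7.0711
d((-2, -4), (13, -3)) = 15.0333
d((-2, -4), (3, 2)) = 7.8102
d((-2, -4), (-4, -4)) = 2.0 <-- minimum
d((14, -10), (3, -9)) = 11.0454
d((14, -10), (13, -3)) = 7.0711
d((14, -10), (3, 2)) = 16.2788
d((14, -10), (-4, -4)) = 18.9737
d((3, -9), (13, -3)) = 11.6619
d((3, -9), (3, 2)) = 11.0
d((3, -9), (-4, -4)) = 8.6023
d((13, -3), (3, 2)) = 11.1803
d((13, -3), (-4, -4)) = 17.0294
d((3, 2), (-4, -4)) = 9.2195

Closest pair: (-2, -4) and (-4, -4) with distance 2.0

The closest pair is (-2, -4) and (-4, -4) with Euclidean distance 2.0. For 6 points, brute-force pairwise comparison is shown above. For large n, the divide-and-conquer algorithm (sort by x, recurse on halves, check the dividing strip) achieves O(n log n).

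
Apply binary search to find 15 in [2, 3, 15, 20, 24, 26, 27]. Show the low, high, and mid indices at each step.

Binary search for 15 in [2, 3, 15, 20, 24, 26, 27]:

lo=0, hi=6, mid=3, arr[mid]=20 -> 20 > 15, search left half
lo=0, hi=2, mid=1, arr[mid]=3 -> 3 < 15, search right half
lo=2, hi=2, mid=2, arr[mid]=15 -> Found target at index 2!

Binary search finds 15 at index 2 after 3 comparisons. The search repeatedly halves the search space by comparing with the middle element.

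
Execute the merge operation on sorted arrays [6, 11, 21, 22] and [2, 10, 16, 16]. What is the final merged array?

Merging process:

Compare 6 vs 2: take 2 from right. Merged: [2]
Compare 6 vs 10: take 6 from left. Merged: [2, 6]
Compare 11 vs 10: take 10 from right. Merged: [2, 6, 10]
Compare 11 vs 16: take 11 from left. Merged: [2, 6, 10, 11]
Compare 21 vs 16: take 16 from right. Merged: [2, 6, 10, 11, 16]
Compare 21 vs 16: take 16 from right. Merged: [2, 6, 10, 11, 16, 16]
Append remaining from left: [21, 22]. Merged: [2, 6, 10, 11, 16, 16, 21, 22]

Final merged array: [2, 6, 10, 11, 16, 16, 21, 22]
Total comparisons: 6

The merged array is [2, 6, 10, 11, 16, 16, 21, 22], requiring 6 comparisons. The merge step runs in O(n) time where n is the total number of elements.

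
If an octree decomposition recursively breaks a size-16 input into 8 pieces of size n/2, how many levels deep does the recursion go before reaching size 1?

For divide and conquer with division factor 2:

Problem sizes at each level:
Level 0: 16
Level 1: 8
Level 2: 4
Level 3: 2
Level 4: 1

The root is level 0 and the size-1 base case is level 4 (the tree spans levels 0 through 4, i.e. 5 levels counting the root), so the depth is the number of divisions: log_2(16) = 4

The recursion tree depth is log_2(16) = 4. At each level, the problem size is divided by 2, so it takes 4 divisions to reduce to a base case of size 1. The algorithm makes 8 recursive calls at each level.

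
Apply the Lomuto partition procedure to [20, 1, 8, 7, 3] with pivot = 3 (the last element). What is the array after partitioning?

Lomuto partition with pivot = 3:

Initial array: [20, 1, 8, 7, 3]

arr[0]=20 > 3: no swap
arr[1]=1 <= 3: swap with position 0, array becomes [1, 20, 8, 7, 3]
arr[2]=8 > 3: no swap
arr[3]=7 > 3: no swap

Place pivot at position 1: [1, 3, 8, 7, 20]
Pivot position: 1

After partitioning with pivot 3, the array becomes [1, 3, 8, 7, 20]. The pivot is placed at index 1. All elements to the left of the pivot are <= 3, and all elements to the right are > 3.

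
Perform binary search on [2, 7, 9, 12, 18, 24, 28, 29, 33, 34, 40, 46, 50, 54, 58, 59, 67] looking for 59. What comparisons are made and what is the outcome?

Binary search for 59 in [2, 7, 9, 12, 18, 24, 28, 29, 33, 34, 40, 46, 50, 54, 58, 59, 67]:

lo=0, hi=16, mid=8, arr[mid]=33 -> 33 < 59, search right half
lo=9, hi=16, mid=12, arr[mid]=50 -> 50 < 59, search right half
lo=13, hi=16, mid=14, arr[mid]=58 -> 58 < 59, search right half
lo=15, hi=16, mid=15, arr[mid]=59 -> Found target at index 15!

Binary search finds 59 at index 15 after 4 comparisons. The search repeatedly halves the search space by comparing with the middle element.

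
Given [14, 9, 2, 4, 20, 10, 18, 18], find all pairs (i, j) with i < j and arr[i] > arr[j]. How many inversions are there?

Finding inversions in [14, 9, 2, 4, 20, 10, 18, 18]:

(0, 1): arr[0]=14 > arr[1]=9
(0, 2): arr[0]=14 > arr[2]=2
(0, 3): arr[0]=14 > arr[3]=4
(0, 5): arr[0]=14 > arr[5]=10
(1, 2): arr[1]=9 > arr[2]=2
(1, 3): arr[1]=9 > arr[3]=4
(4, 5): arr[4]=20 > arr[5]=10
(4, 6): arr[4]=20 > arr[6]=18
(4, 7): arr[4]=20 > arr[7]=18

Total inversions: 9

The array has 9 inversion(s): (0,1), (0,2), (0,3), (0,5), (1,2), (1,3), (4,5), (4,6), (4,7). Each pair (i,j) satisfies i < j and arr[i] > arr[j].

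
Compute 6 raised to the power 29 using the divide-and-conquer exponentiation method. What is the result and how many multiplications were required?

Computing 6^29 by squaring (build up from 6^1; each line after the first costs one multiplication):

6^1 = 6
6^2 = (6^1)^2 = 6^2 = 36
6^3 = 6 * 6^2 = 6 * 36 = 216
6^6 = (6^3)^2 = 216^2 = 46656
6^7 = 6 * 6^6 = 6 * 46656 = 279936
6^14 = (6^7)^2 = 279936^2 = 78364164096
6^28 = (6^14)^2 = 78364164096^2 = 6140942214464815497216
6^29 = 6 * 6^28 = 6 * 6140942214464815497216 = 36845653286788892983296

Result: 36845653286788892983296
Multiplications needed: 7 (7 lines after 6^1)

6^29 = 36845653286788892983296. Using exponentiation by squaring, this requires 7 multiplications. The key idea: if the exponent is even, square the half-power; if odd, multiply by the base once.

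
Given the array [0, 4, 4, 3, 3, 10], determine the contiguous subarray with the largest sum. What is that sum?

Using Kadane's algorithm on [0, 4, 4, 3, 3, 10]:

Scanning through the array:
Position 1 (value 4): max_ending_here = 4, max_so_far = 4
Position 2 (value 4): max_ending_here = 8, max_so_far = 8
Position 3 (value 3): max_ending_here = 11, max_so_far = 11
Position 4 (value 3): max_ending_here = 14, max_so_far = 14
Position 5 (value 10): max_ending_here = 24, max_so_far = 24

Maximum subarray: [0, 4, 4, 3, 3, 10]
Maximum sum: 24

The maximum subarray is [0, 4, 4, 3, 3, 10] with sum 24. This subarray runs from index 0 to index 5.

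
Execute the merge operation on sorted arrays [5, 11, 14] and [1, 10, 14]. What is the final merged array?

Merging process:

Compare 5 vs 1: take 1 from right. Merged: [1]
Compare 5 vs 10: take 5 from left. Merged: [1, 5]
Compare 11 vs 10: take 10 from right. Merged: [1, 5, 10]
Compare 11 vs 14: take 11 from left. Merged: [1, 5, 10, 11]
Compare 14 vs 14: take 14 from left. Merged: [1, 5, 10, 11, 14]
Append remaining from right: [14]. Merged: [1, 5, 10, 11, 14, 14]

Final merged array: [1, 5, 10, 11, 14, 14]
Total comparisons: 5

The merged array is [1, 5, 10, 11, 14, 14], requiring 5 comparisons. The merge step runs in O(n) time where n is the total number of elements.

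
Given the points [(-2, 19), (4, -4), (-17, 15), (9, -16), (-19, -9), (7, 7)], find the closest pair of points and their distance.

Computing all pairwise distances among 6 points:

d((-2, 19), (4, -4)) = 23.7697
d((-2, 19), (-17, 15)) = 15.5242
d((-2, 19), (9, -16)) = 36.6879
d((-2, 19), (-19, -9)) = 32.7567
d((-2, 19), (7, 7)) = 15.0
d((4, -4), (-17, 15)) = 28.3196
d((4, -4), (9, -16)) = 13.0
d((4, -4), (-19, -9)) = 23.5372
d((4, -4), (7, 7)) = 11.4018 <-- minimum
d((-17, 15), (9, -16)) = 40.4599
d((-17, 15), (-19, -9)) = 24.0832
d((-17, 15), (7, 7)) = 25.2982
d((9, -16), (-19, -9)) = 28.8617
d((9, -16), (7, 7)) = 23.0868
d((-19, -9), (7, 7)) = 30.5287

Closest pair: (4, -4) and (7, 7) with distance 11.4018

The closest pair is (4, -4) and (7, 7) with Euclidean distance 11.4018. For 6 points, brute-force pairwise comparison is shown above. For large n, the divide-and-conquer algorithm (sort by x, recurse on halves, check the dividing strip) achieves O(n log n).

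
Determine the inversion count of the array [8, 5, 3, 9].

Finding inversions in [8, 5, 3, 9]:

(0, 1): arr[0]=8 > arr[1]=5
(0, 2): arr[0]=8 > arr[2]=3
(1, 2): arr[1]=5 > arr[2]=3

Total inversions: 3

The array has 3 inversion(s): (0,1), (0,2), (1,2). Each pair (i,j) satisfies i < j and arr[i] > arr[j].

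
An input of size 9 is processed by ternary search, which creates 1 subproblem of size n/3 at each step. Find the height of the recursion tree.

For divide and conquer with division factor 3:

Problem sizes at each level:
Level 0: 9
Level 1: 3
Level 2: 1

The root is level 0 and the size-1 base case is level 2 (the tree spans levels 0 through 2, i.e. 3 levels counting the root), so the depth is the number of divisions: log_3(9) = 2

The recursion tree depth is log_3(9) = 2. At each level, the problem size is divided by 3, so it takes 2 divisions to reduce to a base case of size 1. The algorithm makes 1 recursive call at each level.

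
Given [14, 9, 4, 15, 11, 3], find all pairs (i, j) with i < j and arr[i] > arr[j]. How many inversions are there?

Finding inversions in [14, 9, 4, 15, 11, 3]:

(0, 1): arr[0]=14 > arr[1]=9
(0, 2): arr[0]=14 > arr[2]=4
(0, 4): arr[0]=14 > arr[4]=11
(0, 5): arr[0]=14 > arr[5]=3
(1, 2): arr[1]=9 > arr[2]=4
(1, 5): arr[1]=9 > arr[5]=3
(2, 5): arr[2]=4 > arr[5]=3
(3, 4): arr[3]=15 > arr[4]=11
(3, 5): arr[3]=15 > arr[5]=3
(4, 5): arr[4]=11 > arr[5]=3

Total inversions: 10

The array has 10 inversion(s): (0,1), (0,2), (0,4), (0,5), (1,2), (1,5), (2,5), (3,4), (3,5), (4,5). Each pair (i,j) satisfies i < j and arr[i] > arr[j].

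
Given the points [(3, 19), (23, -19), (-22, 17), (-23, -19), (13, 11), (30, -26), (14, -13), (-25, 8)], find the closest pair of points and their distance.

Computing all pairwise distances among 8 points:

d((3, 19), (23, -19)) = 42.9418
d((3, 19), (-22, 17)) = 25.0799
d((3, 19), (-23, -19)) = 46.0435
d((3, 19), (13, 11)) = 12.8062
d((3, 19), (30, -26)) = 52.4786
d((3, 19), (14, -13)) = 33.8378
d((3, 19), (-25, 8)) = 30.0832
d((23, -19), (-22, 17)) = 57.6281
d((23, -19), (-23, -19)) = 46.0
d((23, -19), (13, 11)) = 31.6228
d((23, -19), (30, -26)) = 9.8995
d((23, -19), (14, -13)) = 10.8167
d((23, -19), (-25, 8)) = 55.0727
d((-22, 17), (-23, -19)) = 36.0139
d((-22, 17), (13, 11)) = 35.5106
d((-22, 17), (30, -26)) = 67.4759
d((-22, 17), (14, -13)) = 46.8615
d((-22, 17), (-25, 8)) = 9.4868 <-- minimum
d((-23, -19), (13, 11)) = 46.8615
d((-23, -19), (30, -26)) = 53.4603
d((-23, -19), (14, -13)) = 37.4833
d((-23, -19), (-25, 8)) = 27.074
d((13, 11), (30, -26)) = 40.7185
d((13, 11), (14, -13)) = 24.0208
d((13, 11), (-25, 8)) = 38.1182
d((30, -26), (14, -13)) = 20.6155
d((30, -26), (-25, 8)) = 64.6607
d((14, -13), (-25, 8)) = 44.2945

Closest pair: (-22, 17) and (-25, 8) with distance 9.4868

The closest pair is (-22, 17) and (-25, 8) with Euclidean distance 9.4868. For 8 points, brute-force pairwise comparison is shown above. For large n, the divide-and-conquer algorithm (sort by x, recurse on halves, check the dividing strip) achieves O(n log n).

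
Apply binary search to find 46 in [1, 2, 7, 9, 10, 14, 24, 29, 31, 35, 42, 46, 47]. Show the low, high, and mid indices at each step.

Binary search for 46 in [1, 2, 7, 9, 10, 14, 24, 29, 31, 35, 42, 46, 47]:

lo=0, hi=12, mid=6, arr[mid]=24 -> 24 < 46, search right half
lo=7, hi=12, mid=9, arr[mid]=35 -> 35 < 46, search right half
lo=10, hi=12, mid=11, arr[mid]=46 -> Found target at index 11!

Binary search finds 46 at index 11 after 3 comparisons. The search repeatedly halves the search space by comparing with the middle element.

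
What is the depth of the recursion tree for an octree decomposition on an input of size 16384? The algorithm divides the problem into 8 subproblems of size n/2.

For divide and conquer with division factor 2:

Problem sizes at each level:
Level 0: 16384
Level 1: 8192
Level 2: 4096
Level 3: 2048
Level 4: 1024
Level 5: 512
Level 6: 256
Level 7: 128
Level 8: 64
Level 9: 32
Level 10: 16
Level 11: 8
Level 12: 4
Level 13: 2
Level 14: 1

The root is level 0 and the size-1 base case is level 14 (the tree spans levels 0 through 14, i.e. 15 levels counting the root), so the depth is the number of divisions: log_2(16384) = 14

The recursion tree depth is log_2(16384) = 14. At each level, the problem size is divided by 2, so it takes 14 divisions to reduce to a base case of size 1. The algorithm makes 8 recursive calls at each level.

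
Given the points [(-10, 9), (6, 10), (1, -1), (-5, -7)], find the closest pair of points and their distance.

Computing all pairwise distances among 4 points:

d((-10, 9), (6, 10)) = 16.0312
d((-10, 9), (1, -1)) = 14.8661
d((-10, 9), (-5, -7)) = 16.7631
d((6, 10), (1, -1)) = 12.083
d((6, 10), (-5, -7)) = 20.2485
d((1, -1), (-5, -7)) = 8.4853 <-- minimum

Closest pair: (1, -1) and (-5, -7) with distance 8.4853

The closest pair is (1, -1) and (-5, -7) with Euclidean distance 8.4853. For 4 points, brute-force pairwise comparison is shown above. For large n, the divide-and-conquer algorithm (sort by x, recurse on halves, check the dividing strip) achieves O(n log n).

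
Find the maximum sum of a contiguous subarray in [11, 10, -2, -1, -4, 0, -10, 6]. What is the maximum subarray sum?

Using Kadane's algorithm on [11, 10, -2, -1, -4, 0, -10, 6]:

Scanning through the array:
Position 1 (value 10): max_ending_here = 21, max_so_far = 21
Position 2 (value -2): max_ending_here = 19, max_so_far = 21
Position 3 (value -1): max_ending_here = 18, max_so_far = 21
Position 4 (value -4): max_ending_here = 14, max_so_far = 21
Position 5 (value 0): max_ending_here = 14, max_so_far = 21
Position 6 (value -10): max_ending_here = 4, max_so_far = 21
Position 7 (value 6): max_ending_here = 10, max_so_far = 21

Maximum subarray: [11, 10]
Maximum sum: 21

The maximum subarray is [11, 10] with sum 21. This subarray runs from index 0 to index 1.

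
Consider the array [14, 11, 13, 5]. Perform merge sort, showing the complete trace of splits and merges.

Merge sort trace:

Split: [14, 11, 13, 5] -> [14, 11] and [13, 5]
  Split: [14, 11] -> [14] and [11]
  Merge: [14] + [11] -> [11, 14]
  Split: [13, 5] -> [13] and [5]
  Merge: [13] + [5] -> [5, 13]
Merge: [11, 14] + [5, 13] -> [5, 11, 13, 14]

Final sorted array: [5, 11, 13, 14]

The merge sort proceeds by recursively splitting the array and merging sorted halves.
After all merges, the sorted array is [5, 11, 13, 14].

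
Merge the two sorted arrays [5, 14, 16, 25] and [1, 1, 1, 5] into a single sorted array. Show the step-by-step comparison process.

Merging process:

Compare 5 vs 1: take 1 from right. Merged: [1]
Compare 5 vs 1: take 1 from right. Merged: [1, 1]
Compare 5 vs 1: take 1 from right. Merged: [1, 1, 1]
Compare 5 vs 5: take 5 from left. Merged: [1, 1, 1, 5]
Compare 14 vs 5: take 5 from right. Merged: [1, 1, 1, 5, 5]
Append remaining from left: [14, 16, 25]. Merged: [1, 1, 1, 5, 5, 14, 16, 25]

Final merged array: [1, 1, 1, 5, 5, 14, 16, 25]
Total comparisons: 5

The merged array is [1, 1, 1, 5, 5, 14, 16, 25], requiring 5 comparisons. The merge step runs in O(n) time where n is the total number of elements.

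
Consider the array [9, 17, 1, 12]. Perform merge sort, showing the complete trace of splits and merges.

Merge sort trace:

Split: [9, 17, 1, 12] -> [9, 17] and [1, 12]
  Split: [9, 17] -> [9] and [17]
  Merge: [9] + [17] -> [9, 17]
  Split: [1, 12] -> [1] and [12]
  Merge: [1] + [12] -> [1, 12]
Merge: [9, 17] + [1, 12] -> [1, 9, 12, 17]

Final sorted array: [1, 9, 12, 17]

The merge sort proceeds by recursively splitting the array and merging sorted halves.
After all merges, the sorted array is [1, 9, 12, 17].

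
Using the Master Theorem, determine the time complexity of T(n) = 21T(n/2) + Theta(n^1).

Master Theorem for T(n) = 21T(n/2) + O(n^1):

a = 21, b = 2, c = 1
log_b(a) = log_2(21) = 4.3923

Case 1: c = 1 < log_2(21) = 4.3923
T(n) = O(n^(log_2 21))

For T(n) = 21T(n/2) + O(n^1): log_2(21) = 4.3923. This is Case 1 of the Master Theorem (c < log_b(a), work dominated by leaves), giving O(n^(log_2 21)).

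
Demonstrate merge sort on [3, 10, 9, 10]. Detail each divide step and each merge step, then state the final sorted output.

Merge sort trace:

Split: [3, 10, 9, 10] -> [3, 10] and [9, 10]
  Split: [3, 10] -> [3] and [10]
  Merge: [3] + [10] -> [3, 10]
  Split: [9, 10] -> [9] and [10]
  Merge: [9] + [10] -> [9, 10]
Merge: [3, 10] + [9, 10] -> [3, 9, 10, 10]

Final sorted array: [3, 9, 10, 10]

The merge sort proceeds by recursively splitting the array and merging sorted halves.
After all merges, the sorted array is [3, 9, 10, 10].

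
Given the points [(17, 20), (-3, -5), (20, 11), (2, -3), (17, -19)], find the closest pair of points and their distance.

Computing all pairwise distances among 5 points:

d((17, 20), (-3, -5)) = 32.0156
d((17, 20), (20, 11)) = 9.4868
d((17, 20), (2, -3)) = 27.4591
d((17, 20), (17, -19)) = 39.0
d((-3, -5), (20, 11)) = 28.0179
d((-3, -5), (2, -3)) = 5.3852 <-- minimum
d((-3, -5), (17, -19)) = 24.4131
d((20, 11), (2, -3)) = 22.8035
d((20, 11), (17, -19)) = 30.1496
d((2, -3), (17, -19)) = 21.9317

Closest pair: (-3, -5) and (2, -3) with distance 5.3852

The closest pair is (-3, -5) and (2, -3) with Euclidean distance 5.3852. For 5 points, brute-force pairwise comparison is shown above. For large n, the divide-and-conquer algorithm (sort by x, recurse on halves, check the dividing strip) achieves O(n log n).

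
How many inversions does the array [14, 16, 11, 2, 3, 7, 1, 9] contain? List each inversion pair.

Finding inversions in [14, 16, 11, 2, 3, 7, 1, 9]:

(0, 2): arr[0]=14 > arr[2]=11
(0, 3): arr[0]=14 > arr[3]=2
(0, 4): arr[0]=14 > arr[4]=3
(0, 5): arr[0]=14 > arr[5]=7
(0, 6): arr[0]=14 > arr[6]=1
(0, 7): arr[0]=14 > arr[7]=9
(1, 2): arr[1]=16 > arr[2]=11
(1, 3): arr[1]=16 > arr[3]=2
(1, 4): arr[1]=16 > arr[4]=3
(1, 5): arr[1]=16 > arr[5]=7
(1, 6): arr[1]=16 > arr[6]=1
(1, 7): arr[1]=16 > arr[7]=9
(2, 3): arr[2]=11 > arr[3]=2
(2, 4): arr[2]=11 > arr[4]=3
(2, 5): arr[2]=11 > arr[5]=7
(2, 6): arr[2]=11 > arr[6]=1
(2, 7): arr[2]=11 > arr[7]=9
(3, 6): arr[3]=2 > arr[6]=1
(4, 6): arr[4]=3 > arr[6]=1
(5, 6): arr[5]=7 > arr[6]=1

Total inversions: 20

The array has 20 inversion(s): (0,2), (0,3), (0,4), (0,5), (0,6), (0,7), (1,2), (1,3), (1,4), (1,5), (1,6), (1,7), (2,3), (2,4), (2,5), (2,6), (2,7), (3,6), (4,6), (5,6). Each pair (i,j) satisfies i < j and arr[i] > arr[j].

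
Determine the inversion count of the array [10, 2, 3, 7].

Finding inversions in [10, 2, 3, 7]:

(0, 1): arr[0]=10 > arr[1]=2
(0, 2): arr[0]=10 > arr[2]=3
(0, 3): arr[0]=10 > arr[3]=7

Total inversions: 3

The array has 3 inversion(s): (0,1), (0,2), (0,3). Each pair (i,j) satisfies i < j and arr[i] > arr[j].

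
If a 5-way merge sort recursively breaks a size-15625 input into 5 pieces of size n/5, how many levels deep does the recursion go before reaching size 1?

For divide and conquer with division factor 5:

Problem sizes at each level:
Level 0: 15625
Level 1: 3125
Level 2: 625
Level 3: 125
Level 4: 25
Level 5: 5
Level 6: 1

The root is level 0 and the size-1 base case is level 6 (the tree spans levels 0 through 6, i.e. 7 levels counting the root), so the depth is the number of divisions: log_5(15625) = 6

The recursion tree depth is log_5(15625) = 6. At each level, the problem size is divided by 5, so it takes 6 divisions to reduce to a base case of size 1. The algorithm makes 5 recursive calls at each level.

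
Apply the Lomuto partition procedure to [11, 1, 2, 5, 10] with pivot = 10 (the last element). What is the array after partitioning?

Lomuto partition with pivot = 10:

Initial array: [11, 1, 2, 5, 10]

arr[0]=11 > 10: no swap
arr[1]=1 <= 10: swap with position 0, array becomes [1, 11, 2, 5, 10]
arr[2]=2 <= 10: swap with position 1, array becomes [1, 2, 11, 5, 10]
arr[3]=5 <= 10: swap with position 2, array becomes [1, 2, 5, 11, 10]

Place pivot at position 3: [1, 2, 5, 10, 11]
Pivot position: 3

After partitioning with pivot 10, the array becomes [1, 2, 5, 10, 11]. The pivot is placed at index 3. All elements to the left of the pivot are <= 10, and all elements to the right are > 10.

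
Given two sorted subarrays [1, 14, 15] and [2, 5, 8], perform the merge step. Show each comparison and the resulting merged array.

Merging process:

Compare 1 vs 2: take 1 from left. Merged: [1]
Compare 14 vs 2: take 2 from right. Merged: [1, 2]
Compare 14 vs 5: take 5 from right. Merged: [1, 2, 5]
Compare 14 vs 8: take 8 from right. Merged: [1, 2, 5, 8]
Append remaining from left: [14, 15]. Merged: [1, 2, 5, 8, 14, 15]

Final merged array: [1, 2, 5, 8, 14, 15]
Total comparisons: 4

The merged array is [1, 2, 5, 8, 14, 15], requiring 4 comparisons. The merge step runs in O(n) time where n is the total number of elements.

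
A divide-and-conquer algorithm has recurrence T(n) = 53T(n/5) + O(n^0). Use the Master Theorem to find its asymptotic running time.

Master Theorem for T(n) = 53T(n/5) + O(n^0):

a = 53, b = 5, c = 0
log_b(a) = log_5(53) = 2.4669

Case 1: c = 0 < log_5(53) = 2.4669
T(n) = O(n^(log_5 53))

For T(n) = 53T(n/5) + O(n^0): log_5(53) = 2.4669. This is Case 1 of the Master Theorem (c < log_b(a), work dominated by leaves), giving O(n^(log_5 53)).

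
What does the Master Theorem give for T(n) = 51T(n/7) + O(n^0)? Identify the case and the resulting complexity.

Master Theorem for T(n) = 51T(n/7) + O(n^0):

a = 51, b = 7, c = 0
log_b(a) = log_7(51) = 2.0206

Case 1: c = 0 < log_7(51) = 2.0206
T(n) = O(n^(log_7 51))

For T(n) = 51T(n/7) + O(n^0): log_7(51) = 2.0206. This is Case 1 of the Master Theorem (c < log_b(a), work dominated by leaves), giving O(n^(log_7 51)).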